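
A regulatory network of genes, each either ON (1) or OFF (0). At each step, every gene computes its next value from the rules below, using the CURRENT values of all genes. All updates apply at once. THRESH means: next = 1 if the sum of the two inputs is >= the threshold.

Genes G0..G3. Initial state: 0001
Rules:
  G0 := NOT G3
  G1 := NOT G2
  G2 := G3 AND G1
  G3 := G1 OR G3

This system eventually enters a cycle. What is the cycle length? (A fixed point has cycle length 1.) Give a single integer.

Step 0: 0001
Step 1: G0=NOT G3=NOT 1=0 G1=NOT G2=NOT 0=1 G2=G3&G1=1&0=0 G3=G1|G3=0|1=1 -> 0101
Step 2: G0=NOT G3=NOT 1=0 G1=NOT G2=NOT 0=1 G2=G3&G1=1&1=1 G3=G1|G3=1|1=1 -> 0111
Step 3: G0=NOT G3=NOT 1=0 G1=NOT G2=NOT 1=0 G2=G3&G1=1&1=1 G3=G1|G3=1|1=1 -> 0011
Step 4: G0=NOT G3=NOT 1=0 G1=NOT G2=NOT 1=0 G2=G3&G1=1&0=0 G3=G1|G3=0|1=1 -> 0001
State from step 4 equals state from step 0 -> cycle length 4

Answer: 4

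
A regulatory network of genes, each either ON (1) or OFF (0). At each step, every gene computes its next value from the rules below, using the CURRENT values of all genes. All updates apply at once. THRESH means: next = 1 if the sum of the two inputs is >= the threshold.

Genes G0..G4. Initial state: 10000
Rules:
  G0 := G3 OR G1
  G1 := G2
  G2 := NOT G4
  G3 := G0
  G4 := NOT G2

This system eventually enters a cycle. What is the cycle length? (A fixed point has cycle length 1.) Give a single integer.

Answer: 2

Derivation:
Step 0: 10000
Step 1: G0=G3|G1=0|0=0 G1=G2=0 G2=NOT G4=NOT 0=1 G3=G0=1 G4=NOT G2=NOT 0=1 -> 00111
Step 2: G0=G3|G1=1|0=1 G1=G2=1 G2=NOT G4=NOT 1=0 G3=G0=0 G4=NOT G2=NOT 1=0 -> 11000
Step 3: G0=G3|G1=0|1=1 G1=G2=0 G2=NOT G4=NOT 0=1 G3=G0=1 G4=NOT G2=NOT 0=1 -> 10111
Step 4: G0=G3|G1=1|0=1 G1=G2=1 G2=NOT G4=NOT 1=0 G3=G0=1 G4=NOT G2=NOT 1=0 -> 11010
Step 5: G0=G3|G1=1|1=1 G1=G2=0 G2=NOT G4=NOT 0=1 G3=G0=1 G4=NOT G2=NOT 0=1 -> 10111
State from step 5 equals state from step 3 -> cycle length 2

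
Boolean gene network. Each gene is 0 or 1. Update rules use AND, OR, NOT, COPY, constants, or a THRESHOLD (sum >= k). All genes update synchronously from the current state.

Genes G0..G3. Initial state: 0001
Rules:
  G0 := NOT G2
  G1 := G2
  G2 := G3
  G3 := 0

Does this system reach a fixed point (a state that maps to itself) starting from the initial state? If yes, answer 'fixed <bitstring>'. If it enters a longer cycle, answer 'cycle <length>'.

Answer: fixed 1000

Derivation:
Step 0: 0001
Step 1: G0=NOT G2=NOT 0=1 G1=G2=0 G2=G3=1 G3=0(const) -> 1010
Step 2: G0=NOT G2=NOT 1=0 G1=G2=1 G2=G3=0 G3=0(const) -> 0100
Step 3: G0=NOT G2=NOT 0=1 G1=G2=0 G2=G3=0 G3=0(const) -> 1000
Step 4: G0=NOT G2=NOT 0=1 G1=G2=0 G2=G3=0 G3=0(const) -> 1000
Fixed point reached at step 3: 1000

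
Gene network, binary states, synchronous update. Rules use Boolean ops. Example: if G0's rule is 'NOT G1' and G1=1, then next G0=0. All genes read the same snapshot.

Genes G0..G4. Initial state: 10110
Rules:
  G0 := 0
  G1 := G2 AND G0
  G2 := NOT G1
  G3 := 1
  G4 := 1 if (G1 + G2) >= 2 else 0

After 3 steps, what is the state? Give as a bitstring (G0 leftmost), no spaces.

Step 1: G0=0(const) G1=G2&G0=1&1=1 G2=NOT G1=NOT 0=1 G3=1(const) G4=(0+1>=2)=0 -> 01110
Step 2: G0=0(const) G1=G2&G0=1&0=0 G2=NOT G1=NOT 1=0 G3=1(const) G4=(1+1>=2)=1 -> 00011
Step 3: G0=0(const) G1=G2&G0=0&0=0 G2=NOT G1=NOT 0=1 G3=1(const) G4=(0+0>=2)=0 -> 00110

00110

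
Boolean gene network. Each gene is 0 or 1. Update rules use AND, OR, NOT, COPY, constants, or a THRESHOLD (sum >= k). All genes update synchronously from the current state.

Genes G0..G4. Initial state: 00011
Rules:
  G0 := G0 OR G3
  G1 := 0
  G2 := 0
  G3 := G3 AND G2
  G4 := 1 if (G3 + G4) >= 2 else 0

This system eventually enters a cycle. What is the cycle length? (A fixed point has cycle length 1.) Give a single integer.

Answer: 1

Derivation:
Step 0: 00011
Step 1: G0=G0|G3=0|1=1 G1=0(const) G2=0(const) G3=G3&G2=1&0=0 G4=(1+1>=2)=1 -> 10001
Step 2: G0=G0|G3=1|0=1 G1=0(const) G2=0(const) G3=G3&G2=0&0=0 G4=(0+1>=2)=0 -> 10000
Step 3: G0=G0|G3=1|0=1 G1=0(const) G2=0(const) G3=G3&G2=0&0=0 G4=(0+0>=2)=0 -> 10000
State from step 3 equals state from step 2 -> cycle length 1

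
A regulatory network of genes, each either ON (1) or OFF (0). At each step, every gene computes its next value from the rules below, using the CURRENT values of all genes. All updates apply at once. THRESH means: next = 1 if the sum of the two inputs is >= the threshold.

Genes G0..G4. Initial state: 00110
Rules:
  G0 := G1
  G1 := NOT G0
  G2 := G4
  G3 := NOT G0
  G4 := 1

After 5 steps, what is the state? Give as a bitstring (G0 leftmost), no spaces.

Step 1: G0=G1=0 G1=NOT G0=NOT 0=1 G2=G4=0 G3=NOT G0=NOT 0=1 G4=1(const) -> 01011
Step 2: G0=G1=1 G1=NOT G0=NOT 0=1 G2=G4=1 G3=NOT G0=NOT 0=1 G4=1(const) -> 11111
Step 3: G0=G1=1 G1=NOT G0=NOT 1=0 G2=G4=1 G3=NOT G0=NOT 1=0 G4=1(const) -> 10101
Step 4: G0=G1=0 G1=NOT G0=NOT 1=0 G2=G4=1 G3=NOT G0=NOT 1=0 G4=1(const) -> 00101
Step 5: G0=G1=0 G1=NOT G0=NOT 0=1 G2=G4=1 G3=NOT G0=NOT 0=1 G4=1(const) -> 01111

01111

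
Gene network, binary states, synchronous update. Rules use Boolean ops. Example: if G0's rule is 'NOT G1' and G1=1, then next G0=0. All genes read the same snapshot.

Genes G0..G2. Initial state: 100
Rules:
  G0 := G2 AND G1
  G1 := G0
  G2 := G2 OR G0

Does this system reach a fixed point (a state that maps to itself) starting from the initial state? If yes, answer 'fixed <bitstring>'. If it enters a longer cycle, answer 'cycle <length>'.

Answer: cycle 2

Derivation:
Step 0: 100
Step 1: G0=G2&G1=0&0=0 G1=G0=1 G2=G2|G0=0|1=1 -> 011
Step 2: G0=G2&G1=1&1=1 G1=G0=0 G2=G2|G0=1|0=1 -> 101
Step 3: G0=G2&G1=1&0=0 G1=G0=1 G2=G2|G0=1|1=1 -> 011
Cycle of length 2 starting at step 1 -> no fixed point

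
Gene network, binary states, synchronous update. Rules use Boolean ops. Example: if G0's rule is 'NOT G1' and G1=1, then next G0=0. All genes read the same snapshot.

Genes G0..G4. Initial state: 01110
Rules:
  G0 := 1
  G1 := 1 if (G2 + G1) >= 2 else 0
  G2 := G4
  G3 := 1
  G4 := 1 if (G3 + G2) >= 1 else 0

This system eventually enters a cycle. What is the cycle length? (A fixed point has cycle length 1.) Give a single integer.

Step 0: 01110
Step 1: G0=1(const) G1=(1+1>=2)=1 G2=G4=0 G3=1(const) G4=(1+1>=1)=1 -> 11011
Step 2: G0=1(const) G1=(0+1>=2)=0 G2=G4=1 G3=1(const) G4=(1+0>=1)=1 -> 10111
Step 3: G0=1(const) G1=(1+0>=2)=0 G2=G4=1 G3=1(const) G4=(1+1>=1)=1 -> 10111
State from step 3 equals state from step 2 -> cycle length 1

Answer: 1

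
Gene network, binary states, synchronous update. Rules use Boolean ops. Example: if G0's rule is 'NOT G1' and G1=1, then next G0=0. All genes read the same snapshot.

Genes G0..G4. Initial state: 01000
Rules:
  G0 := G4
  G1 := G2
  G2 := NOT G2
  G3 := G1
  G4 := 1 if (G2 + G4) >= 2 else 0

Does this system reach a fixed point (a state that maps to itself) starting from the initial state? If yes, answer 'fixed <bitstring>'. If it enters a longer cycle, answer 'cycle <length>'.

Answer: cycle 2

Derivation:
Step 0: 01000
Step 1: G0=G4=0 G1=G2=0 G2=NOT G2=NOT 0=1 G3=G1=1 G4=(0+0>=2)=0 -> 00110
Step 2: G0=G4=0 G1=G2=1 G2=NOT G2=NOT 1=0 G3=G1=0 G4=(1+0>=2)=0 -> 01000
Cycle of length 2 starting at step 0 -> no fixed point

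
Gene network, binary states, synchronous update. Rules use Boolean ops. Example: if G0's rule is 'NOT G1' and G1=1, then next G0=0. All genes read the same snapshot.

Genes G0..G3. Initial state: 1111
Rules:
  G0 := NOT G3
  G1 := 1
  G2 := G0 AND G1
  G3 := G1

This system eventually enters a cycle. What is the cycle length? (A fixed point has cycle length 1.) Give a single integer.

Answer: 1

Derivation:
Step 0: 1111
Step 1: G0=NOT G3=NOT 1=0 G1=1(const) G2=G0&G1=1&1=1 G3=G1=1 -> 0111
Step 2: G0=NOT G3=NOT 1=0 G1=1(const) G2=G0&G1=0&1=0 G3=G1=1 -> 0101
Step 3: G0=NOT G3=NOT 1=0 G1=1(const) G2=G0&G1=0&1=0 G3=G1=1 -> 0101
State from step 3 equals state from step 2 -> cycle length 1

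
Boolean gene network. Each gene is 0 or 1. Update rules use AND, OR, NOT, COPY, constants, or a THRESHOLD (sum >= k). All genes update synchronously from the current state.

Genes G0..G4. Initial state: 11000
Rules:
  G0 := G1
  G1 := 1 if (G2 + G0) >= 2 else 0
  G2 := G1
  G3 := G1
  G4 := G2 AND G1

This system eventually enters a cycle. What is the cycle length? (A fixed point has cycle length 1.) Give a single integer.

Step 0: 11000
Step 1: G0=G1=1 G1=(0+1>=2)=0 G2=G1=1 G3=G1=1 G4=G2&G1=0&1=0 -> 10110
Step 2: G0=G1=0 G1=(1+1>=2)=1 G2=G1=0 G3=G1=0 G4=G2&G1=1&0=0 -> 01000
Step 3: G0=G1=1 G1=(0+0>=2)=0 G2=G1=1 G3=G1=1 G4=G2&G1=0&1=0 -> 10110
State from step 3 equals state from step 1 -> cycle length 2

Answer: 2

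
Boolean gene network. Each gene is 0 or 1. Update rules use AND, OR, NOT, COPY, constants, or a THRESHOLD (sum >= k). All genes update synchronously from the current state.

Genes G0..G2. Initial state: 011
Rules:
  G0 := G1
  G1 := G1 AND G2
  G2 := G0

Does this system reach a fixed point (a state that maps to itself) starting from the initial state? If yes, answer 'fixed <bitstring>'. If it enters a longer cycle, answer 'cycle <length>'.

Step 0: 011
Step 1: G0=G1=1 G1=G1&G2=1&1=1 G2=G0=0 -> 110
Step 2: G0=G1=1 G1=G1&G2=1&0=0 G2=G0=1 -> 101
Step 3: G0=G1=0 G1=G1&G2=0&1=0 G2=G0=1 -> 001
Step 4: G0=G1=0 G1=G1&G2=0&1=0 G2=G0=0 -> 000
Step 5: G0=G1=0 G1=G1&G2=0&0=0 G2=G0=0 -> 000
Fixed point reached at step 4: 000

Answer: fixed 000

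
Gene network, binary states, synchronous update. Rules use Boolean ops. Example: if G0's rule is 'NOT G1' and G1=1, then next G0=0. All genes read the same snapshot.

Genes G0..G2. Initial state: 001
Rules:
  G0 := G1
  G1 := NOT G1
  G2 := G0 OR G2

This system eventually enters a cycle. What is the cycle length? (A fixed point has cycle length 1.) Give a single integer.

Answer: 2

Derivation:
Step 0: 001
Step 1: G0=G1=0 G1=NOT G1=NOT 0=1 G2=G0|G2=0|1=1 -> 011
Step 2: G0=G1=1 G1=NOT G1=NOT 1=0 G2=G0|G2=0|1=1 -> 101
Step 3: G0=G1=0 G1=NOT G1=NOT 0=1 G2=G0|G2=1|1=1 -> 011
State from step 3 equals state from step 1 -> cycle length 2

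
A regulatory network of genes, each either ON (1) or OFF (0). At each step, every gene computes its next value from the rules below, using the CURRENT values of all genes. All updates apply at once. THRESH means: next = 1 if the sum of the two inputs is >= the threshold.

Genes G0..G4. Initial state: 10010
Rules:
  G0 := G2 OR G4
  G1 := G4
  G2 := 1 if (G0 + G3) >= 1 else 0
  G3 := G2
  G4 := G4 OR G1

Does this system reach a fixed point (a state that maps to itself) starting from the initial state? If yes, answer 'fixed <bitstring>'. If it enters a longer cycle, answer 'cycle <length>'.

Answer: cycle 2

Derivation:
Step 0: 10010
Step 1: G0=G2|G4=0|0=0 G1=G4=0 G2=(1+1>=1)=1 G3=G2=0 G4=G4|G1=0|0=0 -> 00100
Step 2: G0=G2|G4=1|0=1 G1=G4=0 G2=(0+0>=1)=0 G3=G2=1 G4=G4|G1=0|0=0 -> 10010
Cycle of length 2 starting at step 0 -> no fixed point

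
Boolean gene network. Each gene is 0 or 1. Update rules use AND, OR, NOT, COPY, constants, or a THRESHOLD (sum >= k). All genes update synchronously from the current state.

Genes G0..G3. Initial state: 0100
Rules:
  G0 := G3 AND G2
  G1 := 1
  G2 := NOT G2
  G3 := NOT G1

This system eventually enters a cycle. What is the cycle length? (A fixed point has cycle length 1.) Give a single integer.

Step 0: 0100
Step 1: G0=G3&G2=0&0=0 G1=1(const) G2=NOT G2=NOT 0=1 G3=NOT G1=NOT 1=0 -> 0110
Step 2: G0=G3&G2=0&1=0 G1=1(const) G2=NOT G2=NOT 1=0 G3=NOT G1=NOT 1=0 -> 0100
State from step 2 equals state from step 0 -> cycle length 2

Answer: 2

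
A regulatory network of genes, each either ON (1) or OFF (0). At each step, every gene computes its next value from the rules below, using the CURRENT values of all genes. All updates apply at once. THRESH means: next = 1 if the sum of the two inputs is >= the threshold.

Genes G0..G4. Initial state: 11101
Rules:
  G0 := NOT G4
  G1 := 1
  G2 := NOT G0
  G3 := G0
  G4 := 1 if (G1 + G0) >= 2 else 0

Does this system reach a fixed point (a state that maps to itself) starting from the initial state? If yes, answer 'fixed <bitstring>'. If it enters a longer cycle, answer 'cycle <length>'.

Answer: cycle 4

Derivation:
Step 0: 11101
Step 1: G0=NOT G4=NOT 1=0 G1=1(const) G2=NOT G0=NOT 1=0 G3=G0=1 G4=(1+1>=2)=1 -> 01011
Step 2: G0=NOT G4=NOT 1=0 G1=1(const) G2=NOT G0=NOT 0=1 G3=G0=0 G4=(1+0>=2)=0 -> 01100
Step 3: G0=NOT G4=NOT 0=1 G1=1(const) G2=NOT G0=NOT 0=1 G3=G0=0 G4=(1+0>=2)=0 -> 11100
Step 4: G0=NOT G4=NOT 0=1 G1=1(const) G2=NOT G0=NOT 1=0 G3=G0=1 G4=(1+1>=2)=1 -> 11011
Step 5: G0=NOT G4=NOT 1=0 G1=1(const) G2=NOT G0=NOT 1=0 G3=G0=1 G4=(1+1>=2)=1 -> 01011
Cycle of length 4 starting at step 1 -> no fixed point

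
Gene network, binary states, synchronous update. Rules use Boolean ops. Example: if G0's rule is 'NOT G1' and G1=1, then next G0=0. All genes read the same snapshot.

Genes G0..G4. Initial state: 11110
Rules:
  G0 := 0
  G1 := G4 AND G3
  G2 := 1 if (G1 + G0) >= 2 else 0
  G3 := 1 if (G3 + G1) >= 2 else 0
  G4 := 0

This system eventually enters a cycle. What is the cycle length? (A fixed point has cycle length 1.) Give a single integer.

Step 0: 11110
Step 1: G0=0(const) G1=G4&G3=0&1=0 G2=(1+1>=2)=1 G3=(1+1>=2)=1 G4=0(const) -> 00110
Step 2: G0=0(const) G1=G4&G3=0&1=0 G2=(0+0>=2)=0 G3=(1+0>=2)=0 G4=0(const) -> 00000
Step 3: G0=0(const) G1=G4&G3=0&0=0 G2=(0+0>=2)=0 G3=(0+0>=2)=0 G4=0(const) -> 00000
State from step 3 equals state from step 2 -> cycle length 1

Answer: 1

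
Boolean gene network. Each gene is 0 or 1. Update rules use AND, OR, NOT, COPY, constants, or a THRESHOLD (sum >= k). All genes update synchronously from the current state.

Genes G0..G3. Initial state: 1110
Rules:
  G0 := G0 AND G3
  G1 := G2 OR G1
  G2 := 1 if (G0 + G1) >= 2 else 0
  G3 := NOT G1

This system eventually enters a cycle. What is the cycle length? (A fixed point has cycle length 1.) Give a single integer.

Step 0: 1110
Step 1: G0=G0&G3=1&0=0 G1=G2|G1=1|1=1 G2=(1+1>=2)=1 G3=NOT G1=NOT 1=0 -> 0110
Step 2: G0=G0&G3=0&0=0 G1=G2|G1=1|1=1 G2=(0+1>=2)=0 G3=NOT G1=NOT 1=0 -> 0100
Step 3: G0=G0&G3=0&0=0 G1=G2|G1=0|1=1 G2=(0+1>=2)=0 G3=NOT G1=NOT 1=0 -> 0100
State from step 3 equals state from step 2 -> cycle length 1

Answer: 1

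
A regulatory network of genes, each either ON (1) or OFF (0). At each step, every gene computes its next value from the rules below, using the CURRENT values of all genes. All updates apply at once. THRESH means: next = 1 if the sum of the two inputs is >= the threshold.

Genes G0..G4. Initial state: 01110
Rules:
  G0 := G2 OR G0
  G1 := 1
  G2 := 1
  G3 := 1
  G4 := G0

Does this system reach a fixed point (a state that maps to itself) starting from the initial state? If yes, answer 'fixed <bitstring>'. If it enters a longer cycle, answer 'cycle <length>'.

Step 0: 01110
Step 1: G0=G2|G0=1|0=1 G1=1(const) G2=1(const) G3=1(const) G4=G0=0 -> 11110
Step 2: G0=G2|G0=1|1=1 G1=1(const) G2=1(const) G3=1(const) G4=G0=1 -> 11111
Step 3: G0=G2|G0=1|1=1 G1=1(const) G2=1(const) G3=1(const) G4=G0=1 -> 11111
Fixed point reached at step 2: 11111

Answer: fixed 11111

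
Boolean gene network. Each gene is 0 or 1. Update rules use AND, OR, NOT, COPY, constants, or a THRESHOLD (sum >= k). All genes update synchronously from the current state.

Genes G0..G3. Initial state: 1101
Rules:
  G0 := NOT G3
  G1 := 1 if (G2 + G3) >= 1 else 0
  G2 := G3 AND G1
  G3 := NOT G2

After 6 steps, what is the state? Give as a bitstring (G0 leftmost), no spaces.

Step 1: G0=NOT G3=NOT 1=0 G1=(0+1>=1)=1 G2=G3&G1=1&1=1 G3=NOT G2=NOT 0=1 -> 0111
Step 2: G0=NOT G3=NOT 1=0 G1=(1+1>=1)=1 G2=G3&G1=1&1=1 G3=NOT G2=NOT 1=0 -> 0110
Step 3: G0=NOT G3=NOT 0=1 G1=(1+0>=1)=1 G2=G3&G1=0&1=0 G3=NOT G2=NOT 1=0 -> 1100
Step 4: G0=NOT G3=NOT 0=1 G1=(0+0>=1)=0 G2=G3&G1=0&1=0 G3=NOT G2=NOT 0=1 -> 1001
Step 5: G0=NOT G3=NOT 1=0 G1=(0+1>=1)=1 G2=G3&G1=1&0=0 G3=NOT G2=NOT 0=1 -> 0101
Step 6: G0=NOT G3=NOT 1=0 G1=(0+1>=1)=1 G2=G3&G1=1&1=1 G3=NOT G2=NOT 0=1 -> 0111

0111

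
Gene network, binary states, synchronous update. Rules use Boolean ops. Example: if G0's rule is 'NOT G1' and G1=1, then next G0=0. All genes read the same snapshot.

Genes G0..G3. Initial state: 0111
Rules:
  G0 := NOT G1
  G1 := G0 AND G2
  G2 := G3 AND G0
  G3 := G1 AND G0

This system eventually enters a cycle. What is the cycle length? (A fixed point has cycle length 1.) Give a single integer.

Step 0: 0111
Step 1: G0=NOT G1=NOT 1=0 G1=G0&G2=0&1=0 G2=G3&G0=1&0=0 G3=G1&G0=1&0=0 -> 0000
Step 2: G0=NOT G1=NOT 0=1 G1=G0&G2=0&0=0 G2=G3&G0=0&0=0 G3=G1&G0=0&0=0 -> 1000
Step 3: G0=NOT G1=NOT 0=1 G1=G0&G2=1&0=0 G2=G3&G0=0&1=0 G3=G1&G0=0&1=0 -> 1000
State from step 3 equals state from step 2 -> cycle length 1

Answer: 1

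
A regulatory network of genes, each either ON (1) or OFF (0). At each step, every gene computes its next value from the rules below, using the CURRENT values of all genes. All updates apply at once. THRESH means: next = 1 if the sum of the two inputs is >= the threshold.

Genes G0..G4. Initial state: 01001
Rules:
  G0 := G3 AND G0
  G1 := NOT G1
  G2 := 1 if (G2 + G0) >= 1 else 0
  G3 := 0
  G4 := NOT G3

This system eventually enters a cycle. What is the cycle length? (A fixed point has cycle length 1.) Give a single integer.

Answer: 2

Derivation:
Step 0: 01001
Step 1: G0=G3&G0=0&0=0 G1=NOT G1=NOT 1=0 G2=(0+0>=1)=0 G3=0(const) G4=NOT G3=NOT 0=1 -> 00001
Step 2: G0=G3&G0=0&0=0 G1=NOT G1=NOT 0=1 G2=(0+0>=1)=0 G3=0(const) G4=NOT G3=NOT 0=1 -> 01001
State from step 2 equals state from step 0 -> cycle length 2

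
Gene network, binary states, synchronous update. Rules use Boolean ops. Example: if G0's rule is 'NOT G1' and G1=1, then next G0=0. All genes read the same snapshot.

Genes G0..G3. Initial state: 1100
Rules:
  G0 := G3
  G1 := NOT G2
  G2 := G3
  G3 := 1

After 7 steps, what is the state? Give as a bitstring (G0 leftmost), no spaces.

Step 1: G0=G3=0 G1=NOT G2=NOT 0=1 G2=G3=0 G3=1(const) -> 0101
Step 2: G0=G3=1 G1=NOT G2=NOT 0=1 G2=G3=1 G3=1(const) -> 1111
Step 3: G0=G3=1 G1=NOT G2=NOT 1=0 G2=G3=1 G3=1(const) -> 1011
Step 4: G0=G3=1 G1=NOT G2=NOT 1=0 G2=G3=1 G3=1(const) -> 1011
Step 5: G0=G3=1 G1=NOT G2=NOT 1=0 G2=G3=1 G3=1(const) -> 1011
Step 6: G0=G3=1 G1=NOT G2=NOT 1=0 G2=G3=1 G3=1(const) -> 1011
Step 7: G0=G3=1 G1=NOT G2=NOT 1=0 G2=G3=1 G3=1(const) -> 1011

1011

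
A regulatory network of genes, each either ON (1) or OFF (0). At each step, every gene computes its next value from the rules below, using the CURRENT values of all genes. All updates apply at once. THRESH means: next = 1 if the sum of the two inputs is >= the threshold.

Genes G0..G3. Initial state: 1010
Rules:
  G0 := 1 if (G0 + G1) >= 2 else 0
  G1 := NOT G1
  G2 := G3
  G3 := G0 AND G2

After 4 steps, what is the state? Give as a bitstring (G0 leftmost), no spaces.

Step 1: G0=(1+0>=2)=0 G1=NOT G1=NOT 0=1 G2=G3=0 G3=G0&G2=1&1=1 -> 0101
Step 2: G0=(0+1>=2)=0 G1=NOT G1=NOT 1=0 G2=G3=1 G3=G0&G2=0&0=0 -> 0010
Step 3: G0=(0+0>=2)=0 G1=NOT G1=NOT 0=1 G2=G3=0 G3=G0&G2=0&1=0 -> 0100
Step 4: G0=(0+1>=2)=0 G1=NOT G1=NOT 1=0 G2=G3=0 G3=G0&G2=0&0=0 -> 0000

0000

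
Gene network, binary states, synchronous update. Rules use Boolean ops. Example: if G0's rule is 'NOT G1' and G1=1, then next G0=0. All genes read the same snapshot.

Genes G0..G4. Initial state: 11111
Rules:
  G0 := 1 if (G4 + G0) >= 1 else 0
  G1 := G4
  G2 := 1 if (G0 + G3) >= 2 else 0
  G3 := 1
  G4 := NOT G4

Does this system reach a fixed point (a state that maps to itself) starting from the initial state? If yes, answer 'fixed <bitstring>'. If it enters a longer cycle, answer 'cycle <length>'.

Step 0: 11111
Step 1: G0=(1+1>=1)=1 G1=G4=1 G2=(1+1>=2)=1 G3=1(const) G4=NOT G4=NOT 1=0 -> 11110
Step 2: G0=(0+1>=1)=1 G1=G4=0 G2=(1+1>=2)=1 G3=1(const) G4=NOT G4=NOT 0=1 -> 10111
Step 3: G0=(1+1>=1)=1 G1=G4=1 G2=(1+1>=2)=1 G3=1(const) G4=NOT G4=NOT 1=0 -> 11110
Cycle of length 2 starting at step 1 -> no fixed point

Answer: cycle 2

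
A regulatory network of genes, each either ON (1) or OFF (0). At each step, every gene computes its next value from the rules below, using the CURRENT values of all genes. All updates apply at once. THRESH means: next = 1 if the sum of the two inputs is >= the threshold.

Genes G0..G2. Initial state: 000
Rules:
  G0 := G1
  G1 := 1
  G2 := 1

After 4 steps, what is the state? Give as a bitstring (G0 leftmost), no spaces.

Step 1: G0=G1=0 G1=1(const) G2=1(const) -> 011
Step 2: G0=G1=1 G1=1(const) G2=1(const) -> 111
Step 3: G0=G1=1 G1=1(const) G2=1(const) -> 111
Step 4: G0=G1=1 G1=1(const) G2=1(const) -> 111

111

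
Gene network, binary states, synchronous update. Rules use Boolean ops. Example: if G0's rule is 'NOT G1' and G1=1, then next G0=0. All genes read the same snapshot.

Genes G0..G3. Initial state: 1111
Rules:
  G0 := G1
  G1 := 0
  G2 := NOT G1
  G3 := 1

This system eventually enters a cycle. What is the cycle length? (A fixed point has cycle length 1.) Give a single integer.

Step 0: 1111
Step 1: G0=G1=1 G1=0(const) G2=NOT G1=NOT 1=0 G3=1(const) -> 1001
Step 2: G0=G1=0 G1=0(const) G2=NOT G1=NOT 0=1 G3=1(const) -> 0011
Step 3: G0=G1=0 G1=0(const) G2=NOT G1=NOT 0=1 G3=1(const) -> 0011
State from step 3 equals state from step 2 -> cycle length 1

Answer: 1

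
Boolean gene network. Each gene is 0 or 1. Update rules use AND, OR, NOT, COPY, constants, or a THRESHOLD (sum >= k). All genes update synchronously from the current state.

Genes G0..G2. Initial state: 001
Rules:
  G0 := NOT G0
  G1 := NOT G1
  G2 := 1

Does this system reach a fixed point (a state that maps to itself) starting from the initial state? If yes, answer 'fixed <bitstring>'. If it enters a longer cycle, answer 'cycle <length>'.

Step 0: 001
Step 1: G0=NOT G0=NOT 0=1 G1=NOT G1=NOT 0=1 G2=1(const) -> 111
Step 2: G0=NOT G0=NOT 1=0 G1=NOT G1=NOT 1=0 G2=1(const) -> 001
Cycle of length 2 starting at step 0 -> no fixed point

Answer: cycle 2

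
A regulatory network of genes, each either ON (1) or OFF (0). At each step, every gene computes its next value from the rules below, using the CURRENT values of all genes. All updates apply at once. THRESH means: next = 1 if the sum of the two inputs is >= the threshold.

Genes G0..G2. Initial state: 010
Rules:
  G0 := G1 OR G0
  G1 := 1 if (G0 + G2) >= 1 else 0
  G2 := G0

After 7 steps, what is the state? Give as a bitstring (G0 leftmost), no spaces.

Step 1: G0=G1|G0=1|0=1 G1=(0+0>=1)=0 G2=G0=0 -> 100
Step 2: G0=G1|G0=0|1=1 G1=(1+0>=1)=1 G2=G0=1 -> 111
Step 3: G0=G1|G0=1|1=1 G1=(1+1>=1)=1 G2=G0=1 -> 111
Step 4: G0=G1|G0=1|1=1 G1=(1+1>=1)=1 G2=G0=1 -> 111
Step 5: G0=G1|G0=1|1=1 G1=(1+1>=1)=1 G2=G0=1 -> 111
Step 6: G0=G1|G0=1|1=1 G1=(1+1>=1)=1 G2=G0=1 -> 111
Step 7: G0=G1|G0=1|1=1 G1=(1+1>=1)=1 G2=G0=1 -> 111

111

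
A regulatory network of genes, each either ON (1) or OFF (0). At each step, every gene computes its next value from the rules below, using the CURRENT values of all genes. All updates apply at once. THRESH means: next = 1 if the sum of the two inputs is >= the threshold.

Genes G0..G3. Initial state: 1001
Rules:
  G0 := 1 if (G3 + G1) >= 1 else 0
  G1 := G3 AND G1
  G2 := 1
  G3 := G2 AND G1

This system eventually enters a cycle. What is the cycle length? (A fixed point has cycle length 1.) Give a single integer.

Answer: 1

Derivation:
Step 0: 1001
Step 1: G0=(1+0>=1)=1 G1=G3&G1=1&0=0 G2=1(const) G3=G2&G1=0&0=0 -> 1010
Step 2: G0=(0+0>=1)=0 G1=G3&G1=0&0=0 G2=1(const) G3=G2&G1=1&0=0 -> 0010
Step 3: G0=(0+0>=1)=0 G1=G3&G1=0&0=0 G2=1(const) G3=G2&G1=1&0=0 -> 0010
State from step 3 equals state from step 2 -> cycle length 1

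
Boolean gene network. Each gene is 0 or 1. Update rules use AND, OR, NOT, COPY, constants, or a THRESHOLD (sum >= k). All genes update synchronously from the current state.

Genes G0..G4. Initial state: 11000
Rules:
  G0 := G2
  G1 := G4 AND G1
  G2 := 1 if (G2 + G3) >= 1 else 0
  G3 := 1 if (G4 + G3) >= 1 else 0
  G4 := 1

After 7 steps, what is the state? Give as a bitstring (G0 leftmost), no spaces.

Step 1: G0=G2=0 G1=G4&G1=0&1=0 G2=(0+0>=1)=0 G3=(0+0>=1)=0 G4=1(const) -> 00001
Step 2: G0=G2=0 G1=G4&G1=1&0=0 G2=(0+0>=1)=0 G3=(1+0>=1)=1 G4=1(const) -> 00011
Step 3: G0=G2=0 G1=G4&G1=1&0=0 G2=(0+1>=1)=1 G3=(1+1>=1)=1 G4=1(const) -> 00111
Step 4: G0=G2=1 G1=G4&G1=1&0=0 G2=(1+1>=1)=1 G3=(1+1>=1)=1 G4=1(const) -> 10111
Step 5: G0=G2=1 G1=G4&G1=1&0=0 G2=(1+1>=1)=1 G3=(1+1>=1)=1 G4=1(const) -> 10111
Step 6: G0=G2=1 G1=G4&G1=1&0=0 G2=(1+1>=1)=1 G3=(1+1>=1)=1 G4=1(const) -> 10111
Step 7: G0=G2=1 G1=G4&G1=1&0=0 G2=(1+1>=1)=1 G3=(1+1>=1)=1 G4=1(const) -> 10111

10111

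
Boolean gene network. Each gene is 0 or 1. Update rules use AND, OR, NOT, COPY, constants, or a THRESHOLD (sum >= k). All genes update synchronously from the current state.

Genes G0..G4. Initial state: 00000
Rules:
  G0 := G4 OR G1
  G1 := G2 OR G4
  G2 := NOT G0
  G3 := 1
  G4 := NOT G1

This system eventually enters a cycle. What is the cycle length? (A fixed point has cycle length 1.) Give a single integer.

Answer: 4

Derivation:
Step 0: 00000
Step 1: G0=G4|G1=0|0=0 G1=G2|G4=0|0=0 G2=NOT G0=NOT 0=1 G3=1(const) G4=NOT G1=NOT 0=1 -> 00111
Step 2: G0=G4|G1=1|0=1 G1=G2|G4=1|1=1 G2=NOT G0=NOT 0=1 G3=1(const) G4=NOT G1=NOT 0=1 -> 11111
Step 3: G0=G4|G1=1|1=1 G1=G2|G4=1|1=1 G2=NOT G0=NOT 1=0 G3=1(const) G4=NOT G1=NOT 1=0 -> 11010
Step 4: G0=G4|G1=0|1=1 G1=G2|G4=0|0=0 G2=NOT G0=NOT 1=0 G3=1(const) G4=NOT G1=NOT 1=0 -> 10010
Step 5: G0=G4|G1=0|0=0 G1=G2|G4=0|0=0 G2=NOT G0=NOT 1=0 G3=1(const) G4=NOT G1=NOT 0=1 -> 00011
Step 6: G0=G4|G1=1|0=1 G1=G2|G4=0|1=1 G2=NOT G0=NOT 0=1 G3=1(const) G4=NOT G1=NOT 0=1 -> 11111
State from step 6 equals state from step 2 -> cycle length 4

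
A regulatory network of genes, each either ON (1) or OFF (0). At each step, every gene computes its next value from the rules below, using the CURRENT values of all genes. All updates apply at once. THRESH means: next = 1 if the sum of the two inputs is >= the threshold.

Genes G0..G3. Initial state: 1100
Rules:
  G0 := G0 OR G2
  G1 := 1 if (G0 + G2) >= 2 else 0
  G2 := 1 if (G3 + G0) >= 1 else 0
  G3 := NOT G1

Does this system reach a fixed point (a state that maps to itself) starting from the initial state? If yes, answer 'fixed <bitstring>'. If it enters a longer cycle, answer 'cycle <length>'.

Step 0: 1100
Step 1: G0=G0|G2=1|0=1 G1=(1+0>=2)=0 G2=(0+1>=1)=1 G3=NOT G1=NOT 1=0 -> 1010
Step 2: G0=G0|G2=1|1=1 G1=(1+1>=2)=1 G2=(0+1>=1)=1 G3=NOT G1=NOT 0=1 -> 1111
Step 3: G0=G0|G2=1|1=1 G1=(1+1>=2)=1 G2=(1+1>=1)=1 G3=NOT G1=NOT 1=0 -> 1110
Step 4: G0=G0|G2=1|1=1 G1=(1+1>=2)=1 G2=(0+1>=1)=1 G3=NOT G1=NOT 1=0 -> 1110
Fixed point reached at step 3: 1110

Answer: fixed 1110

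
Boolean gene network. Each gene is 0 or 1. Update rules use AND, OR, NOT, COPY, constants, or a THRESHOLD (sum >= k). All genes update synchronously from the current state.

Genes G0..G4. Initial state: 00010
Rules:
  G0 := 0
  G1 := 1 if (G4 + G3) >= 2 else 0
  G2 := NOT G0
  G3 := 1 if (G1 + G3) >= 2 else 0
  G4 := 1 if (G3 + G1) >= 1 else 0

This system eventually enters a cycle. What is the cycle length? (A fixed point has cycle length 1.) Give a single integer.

Answer: 1

Derivation:
Step 0: 00010
Step 1: G0=0(const) G1=(0+1>=2)=0 G2=NOT G0=NOT 0=1 G3=(0+1>=2)=0 G4=(1+0>=1)=1 -> 00101
Step 2: G0=0(const) G1=(1+0>=2)=0 G2=NOT G0=NOT 0=1 G3=(0+0>=2)=0 G4=(0+0>=1)=0 -> 00100
Step 3: G0=0(const) G1=(0+0>=2)=0 G2=NOT G0=NOT 0=1 G3=(0+0>=2)=0 G4=(0+0>=1)=0 -> 00100
State from step 3 equals state from step 2 -> cycle length 1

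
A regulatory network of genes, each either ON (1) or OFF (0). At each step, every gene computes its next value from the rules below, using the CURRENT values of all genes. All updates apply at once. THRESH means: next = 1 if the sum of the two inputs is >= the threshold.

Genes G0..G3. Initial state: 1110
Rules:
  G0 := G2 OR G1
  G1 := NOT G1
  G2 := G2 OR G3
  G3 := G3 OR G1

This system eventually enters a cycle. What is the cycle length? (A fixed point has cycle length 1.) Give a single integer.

Answer: 2

Derivation:
Step 0: 1110
Step 1: G0=G2|G1=1|1=1 G1=NOT G1=NOT 1=0 G2=G2|G3=1|0=1 G3=G3|G1=0|1=1 -> 1011
Step 2: G0=G2|G1=1|0=1 G1=NOT G1=NOT 0=1 G2=G2|G3=1|1=1 G3=G3|G1=1|0=1 -> 1111
Step 3: G0=G2|G1=1|1=1 G1=NOT G1=NOT 1=0 G2=G2|G3=1|1=1 G3=G3|G1=1|1=1 -> 1011
State from step 3 equals state from step 1 -> cycle length 2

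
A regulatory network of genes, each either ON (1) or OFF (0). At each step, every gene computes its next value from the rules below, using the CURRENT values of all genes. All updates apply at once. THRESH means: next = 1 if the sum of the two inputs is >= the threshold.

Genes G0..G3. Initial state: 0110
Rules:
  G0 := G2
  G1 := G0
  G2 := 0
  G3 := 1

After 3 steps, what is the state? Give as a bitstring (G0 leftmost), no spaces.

Step 1: G0=G2=1 G1=G0=0 G2=0(const) G3=1(const) -> 1001
Step 2: G0=G2=0 G1=G0=1 G2=0(const) G3=1(const) -> 0101
Step 3: G0=G2=0 G1=G0=0 G2=0(const) G3=1(const) -> 0001

0001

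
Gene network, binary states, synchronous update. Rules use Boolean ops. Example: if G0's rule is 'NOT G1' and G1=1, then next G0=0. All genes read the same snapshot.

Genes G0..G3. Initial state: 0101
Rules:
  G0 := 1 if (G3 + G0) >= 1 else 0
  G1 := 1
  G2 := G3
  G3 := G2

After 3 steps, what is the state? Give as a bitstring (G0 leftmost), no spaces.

Step 1: G0=(1+0>=1)=1 G1=1(const) G2=G3=1 G3=G2=0 -> 1110
Step 2: G0=(0+1>=1)=1 G1=1(const) G2=G3=0 G3=G2=1 -> 1101
Step 3: G0=(1+1>=1)=1 G1=1(const) G2=G3=1 G3=G2=0 -> 1110

1110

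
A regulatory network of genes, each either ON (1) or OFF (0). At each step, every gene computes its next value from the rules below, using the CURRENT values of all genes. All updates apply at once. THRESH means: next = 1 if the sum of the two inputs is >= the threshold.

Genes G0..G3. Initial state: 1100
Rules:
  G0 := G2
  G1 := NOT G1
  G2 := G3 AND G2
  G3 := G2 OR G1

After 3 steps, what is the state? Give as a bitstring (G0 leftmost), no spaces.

Step 1: G0=G2=0 G1=NOT G1=NOT 1=0 G2=G3&G2=0&0=0 G3=G2|G1=0|1=1 -> 0001
Step 2: G0=G2=0 G1=NOT G1=NOT 0=1 G2=G3&G2=1&0=0 G3=G2|G1=0|0=0 -> 0100
Step 3: G0=G2=0 G1=NOT G1=NOT 1=0 G2=G3&G2=0&0=0 G3=G2|G1=0|1=1 -> 0001

0001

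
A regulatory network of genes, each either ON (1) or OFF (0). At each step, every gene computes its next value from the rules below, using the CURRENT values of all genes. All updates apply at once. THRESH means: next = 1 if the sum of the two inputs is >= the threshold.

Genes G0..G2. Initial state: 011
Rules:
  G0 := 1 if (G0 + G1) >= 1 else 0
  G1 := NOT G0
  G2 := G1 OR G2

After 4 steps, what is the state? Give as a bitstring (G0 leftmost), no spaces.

Step 1: G0=(0+1>=1)=1 G1=NOT G0=NOT 0=1 G2=G1|G2=1|1=1 -> 111
Step 2: G0=(1+1>=1)=1 G1=NOT G0=NOT 1=0 G2=G1|G2=1|1=1 -> 101
Step 3: G0=(1+0>=1)=1 G1=NOT G0=NOT 1=0 G2=G1|G2=0|1=1 -> 101
Step 4: G0=(1+0>=1)=1 G1=NOT G0=NOT 1=0 G2=G1|G2=0|1=1 -> 101

101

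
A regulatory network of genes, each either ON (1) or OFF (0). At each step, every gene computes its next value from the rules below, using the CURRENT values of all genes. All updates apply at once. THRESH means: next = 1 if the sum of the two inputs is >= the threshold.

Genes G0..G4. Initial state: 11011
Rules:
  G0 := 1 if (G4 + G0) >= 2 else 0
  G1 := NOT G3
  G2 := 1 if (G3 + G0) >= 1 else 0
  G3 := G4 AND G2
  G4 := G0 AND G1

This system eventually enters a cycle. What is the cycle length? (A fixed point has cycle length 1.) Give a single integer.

Step 0: 11011
Step 1: G0=(1+1>=2)=1 G1=NOT G3=NOT 1=0 G2=(1+1>=1)=1 G3=G4&G2=1&0=0 G4=G0&G1=1&1=1 -> 10101
Step 2: G0=(1+1>=2)=1 G1=NOT G3=NOT 0=1 G2=(0+1>=1)=1 G3=G4&G2=1&1=1 G4=G0&G1=1&0=0 -> 11110
Step 3: G0=(0+1>=2)=0 G1=NOT G3=NOT 1=0 G2=(1+1>=1)=1 G3=G4&G2=0&1=0 G4=G0&G1=1&1=1 -> 00101
Step 4: G0=(1+0>=2)=0 G1=NOT G3=NOT 0=1 G2=(0+0>=1)=0 G3=G4&G2=1&1=1 G4=G0&G1=0&0=0 -> 01010
Step 5: G0=(0+0>=2)=0 G1=NOT G3=NOT 1=0 G2=(1+0>=1)=1 G3=G4&G2=0&0=0 G4=G0&G1=0&1=0 -> 00100
Step 6: G0=(0+0>=2)=0 G1=NOT G3=NOT 0=1 G2=(0+0>=1)=0 G3=G4&G2=0&1=0 G4=G0&G1=0&0=0 -> 01000
Step 7: G0=(0+0>=2)=0 G1=NOT G3=NOT 0=1 G2=(0+0>=1)=0 G3=G4&G2=0&0=0 G4=G0&G1=0&1=0 -> 01000
State from step 7 equals state from step 6 -> cycle length 1

Answer: 1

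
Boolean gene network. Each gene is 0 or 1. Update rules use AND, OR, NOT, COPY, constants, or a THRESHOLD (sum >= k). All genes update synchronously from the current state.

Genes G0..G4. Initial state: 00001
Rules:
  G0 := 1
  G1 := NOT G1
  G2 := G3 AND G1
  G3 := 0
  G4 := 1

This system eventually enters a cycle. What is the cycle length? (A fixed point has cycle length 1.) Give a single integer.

Answer: 2

Derivation:
Step 0: 00001
Step 1: G0=1(const) G1=NOT G1=NOT 0=1 G2=G3&G1=0&0=0 G3=0(const) G4=1(const) -> 11001
Step 2: G0=1(const) G1=NOT G1=NOT 1=0 G2=G3&G1=0&1=0 G3=0(const) G4=1(const) -> 10001
Step 3: G0=1(const) G1=NOT G1=NOT 0=1 G2=G3&G1=0&0=0 G3=0(const) G4=1(const) -> 11001
State from step 3 equals state from step 1 -> cycle length 2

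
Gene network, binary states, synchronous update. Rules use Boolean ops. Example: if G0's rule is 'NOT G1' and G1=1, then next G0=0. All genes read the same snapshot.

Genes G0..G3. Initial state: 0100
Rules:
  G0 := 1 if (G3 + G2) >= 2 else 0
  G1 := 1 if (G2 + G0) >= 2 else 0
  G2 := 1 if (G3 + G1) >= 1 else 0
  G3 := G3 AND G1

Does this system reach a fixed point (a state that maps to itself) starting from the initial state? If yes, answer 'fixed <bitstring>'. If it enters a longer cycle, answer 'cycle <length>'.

Step 0: 0100
Step 1: G0=(0+0>=2)=0 G1=(0+0>=2)=0 G2=(0+1>=1)=1 G3=G3&G1=0&1=0 -> 0010
Step 2: G0=(0+1>=2)=0 G1=(1+0>=2)=0 G2=(0+0>=1)=0 G3=G3&G1=0&0=0 -> 0000
Step 3: G0=(0+0>=2)=0 G1=(0+0>=2)=0 G2=(0+0>=1)=0 G3=G3&G1=0&0=0 -> 0000
Fixed point reached at step 2: 0000

Answer: fixed 0000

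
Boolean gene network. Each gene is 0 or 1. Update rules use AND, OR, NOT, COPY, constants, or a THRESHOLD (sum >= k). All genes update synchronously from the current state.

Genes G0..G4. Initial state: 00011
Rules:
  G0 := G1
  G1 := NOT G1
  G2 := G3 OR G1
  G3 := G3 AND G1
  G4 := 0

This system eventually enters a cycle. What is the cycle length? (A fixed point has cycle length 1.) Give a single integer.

Step 0: 00011
Step 1: G0=G1=0 G1=NOT G1=NOT 0=1 G2=G3|G1=1|0=1 G3=G3&G1=1&0=0 G4=0(const) -> 01100
Step 2: G0=G1=1 G1=NOT G1=NOT 1=0 G2=G3|G1=0|1=1 G3=G3&G1=0&1=0 G4=0(const) -> 10100
Step 3: G0=G1=0 G1=NOT G1=NOT 0=1 G2=G3|G1=0|0=0 G3=G3&G1=0&0=0 G4=0(const) -> 01000
Step 4: G0=G1=1 G1=NOT G1=NOT 1=0 G2=G3|G1=0|1=1 G3=G3&G1=0&1=0 G4=0(const) -> 10100
State from step 4 equals state from step 2 -> cycle length 2

Answer: 2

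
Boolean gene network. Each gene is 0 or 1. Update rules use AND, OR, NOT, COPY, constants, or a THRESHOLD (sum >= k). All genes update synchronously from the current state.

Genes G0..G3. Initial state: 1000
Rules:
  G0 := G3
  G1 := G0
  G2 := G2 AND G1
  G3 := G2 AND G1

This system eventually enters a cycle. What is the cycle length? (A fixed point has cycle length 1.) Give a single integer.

Step 0: 1000
Step 1: G0=G3=0 G1=G0=1 G2=G2&G1=0&0=0 G3=G2&G1=0&0=0 -> 0100
Step 2: G0=G3=0 G1=G0=0 G2=G2&G1=0&1=0 G3=G2&G1=0&1=0 -> 0000
Step 3: G0=G3=0 G1=G0=0 G2=G2&G1=0&0=0 G3=G2&G1=0&0=0 -> 0000
State from step 3 equals state from step 2 -> cycle length 1

Answer: 1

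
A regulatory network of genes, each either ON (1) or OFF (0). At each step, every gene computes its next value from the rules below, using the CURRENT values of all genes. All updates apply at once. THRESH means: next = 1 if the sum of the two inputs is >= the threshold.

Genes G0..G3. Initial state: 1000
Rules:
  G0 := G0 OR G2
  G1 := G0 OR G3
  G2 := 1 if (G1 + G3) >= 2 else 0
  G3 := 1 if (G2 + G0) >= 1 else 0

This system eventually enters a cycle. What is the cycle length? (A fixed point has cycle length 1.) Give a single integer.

Answer: 1

Derivation:
Step 0: 1000
Step 1: G0=G0|G2=1|0=1 G1=G0|G3=1|0=1 G2=(0+0>=2)=0 G3=(0+1>=1)=1 -> 1101
Step 2: G0=G0|G2=1|0=1 G1=G0|G3=1|1=1 G2=(1+1>=2)=1 G3=(0+1>=1)=1 -> 1111
Step 3: G0=G0|G2=1|1=1 G1=G0|G3=1|1=1 G2=(1+1>=2)=1 G3=(1+1>=1)=1 -> 1111
State from step 3 equals state from step 2 -> cycle length 1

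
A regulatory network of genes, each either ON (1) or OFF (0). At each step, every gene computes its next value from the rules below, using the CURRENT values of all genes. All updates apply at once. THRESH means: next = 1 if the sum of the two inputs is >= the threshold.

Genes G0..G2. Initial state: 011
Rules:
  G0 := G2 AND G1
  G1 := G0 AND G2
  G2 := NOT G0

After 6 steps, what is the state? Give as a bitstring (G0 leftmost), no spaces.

Step 1: G0=G2&G1=1&1=1 G1=G0&G2=0&1=0 G2=NOT G0=NOT 0=1 -> 101
Step 2: G0=G2&G1=1&0=0 G1=G0&G2=1&1=1 G2=NOT G0=NOT 1=0 -> 010
Step 3: G0=G2&G1=0&1=0 G1=G0&G2=0&0=0 G2=NOT G0=NOT 0=1 -> 001
Step 4: G0=G2&G1=1&0=0 G1=G0&G2=0&1=0 G2=NOT G0=NOT 0=1 -> 001
Step 5: G0=G2&G1=1&0=0 G1=G0&G2=0&1=0 G2=NOT G0=NOT 0=1 -> 001
Step 6: G0=G2&G1=1&0=0 G1=G0&G2=0&1=0 G2=NOT G0=NOT 0=1 -> 001

001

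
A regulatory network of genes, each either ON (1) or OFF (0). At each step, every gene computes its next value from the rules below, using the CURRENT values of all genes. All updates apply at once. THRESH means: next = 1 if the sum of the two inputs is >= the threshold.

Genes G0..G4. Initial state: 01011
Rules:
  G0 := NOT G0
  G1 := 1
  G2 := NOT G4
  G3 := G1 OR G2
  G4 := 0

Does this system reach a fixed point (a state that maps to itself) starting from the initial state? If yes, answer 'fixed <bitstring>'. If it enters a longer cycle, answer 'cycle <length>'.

Step 0: 01011
Step 1: G0=NOT G0=NOT 0=1 G1=1(const) G2=NOT G4=NOT 1=0 G3=G1|G2=1|0=1 G4=0(const) -> 11010
Step 2: G0=NOT G0=NOT 1=0 G1=1(const) G2=NOT G4=NOT 0=1 G3=G1|G2=1|0=1 G4=0(const) -> 01110
Step 3: G0=NOT G0=NOT 0=1 G1=1(const) G2=NOT G4=NOT 0=1 G3=G1|G2=1|1=1 G4=0(const) -> 11110
Step 4: G0=NOT G0=NOT 1=0 G1=1(const) G2=NOT G4=NOT 0=1 G3=G1|G2=1|1=1 G4=0(const) -> 01110
Cycle of length 2 starting at step 2 -> no fixed point

Answer: cycle 2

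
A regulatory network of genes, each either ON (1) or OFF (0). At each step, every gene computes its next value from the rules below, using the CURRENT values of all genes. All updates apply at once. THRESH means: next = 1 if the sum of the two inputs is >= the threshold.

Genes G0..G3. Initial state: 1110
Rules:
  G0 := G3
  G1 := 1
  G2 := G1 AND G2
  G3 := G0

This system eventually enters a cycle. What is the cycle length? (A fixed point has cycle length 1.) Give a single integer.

Answer: 2

Derivation:
Step 0: 1110
Step 1: G0=G3=0 G1=1(const) G2=G1&G2=1&1=1 G3=G0=1 -> 0111
Step 2: G0=G3=1 G1=1(const) G2=G1&G2=1&1=1 G3=G0=0 -> 1110
State from step 2 equals state from step 0 -> cycle length 2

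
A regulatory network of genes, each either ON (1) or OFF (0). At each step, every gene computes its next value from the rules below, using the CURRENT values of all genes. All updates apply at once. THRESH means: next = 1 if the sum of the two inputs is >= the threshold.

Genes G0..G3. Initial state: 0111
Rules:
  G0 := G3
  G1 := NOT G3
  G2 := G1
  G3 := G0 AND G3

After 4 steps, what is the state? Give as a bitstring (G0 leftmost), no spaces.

Step 1: G0=G3=1 G1=NOT G3=NOT 1=0 G2=G1=1 G3=G0&G3=0&1=0 -> 1010
Step 2: G0=G3=0 G1=NOT G3=NOT 0=1 G2=G1=0 G3=G0&G3=1&0=0 -> 0100
Step 3: G0=G3=0 G1=NOT G3=NOT 0=1 G2=G1=1 G3=G0&G3=0&0=0 -> 0110
Step 4: G0=G3=0 G1=NOT G3=NOT 0=1 G2=G1=1 G3=G0&G3=0&0=0 -> 0110

0110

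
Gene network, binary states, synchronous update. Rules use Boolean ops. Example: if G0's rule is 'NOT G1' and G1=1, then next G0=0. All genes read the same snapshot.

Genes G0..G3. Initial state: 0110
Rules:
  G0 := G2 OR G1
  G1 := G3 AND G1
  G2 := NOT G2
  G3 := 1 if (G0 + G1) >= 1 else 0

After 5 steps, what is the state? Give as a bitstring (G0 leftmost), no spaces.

Step 1: G0=G2|G1=1|1=1 G1=G3&G1=0&1=0 G2=NOT G2=NOT 1=0 G3=(0+1>=1)=1 -> 1001
Step 2: G0=G2|G1=0|0=0 G1=G3&G1=1&0=0 G2=NOT G2=NOT 0=1 G3=(1+0>=1)=1 -> 0011
Step 3: G0=G2|G1=1|0=1 G1=G3&G1=1&0=0 G2=NOT G2=NOT 1=0 G3=(0+0>=1)=0 -> 1000
Step 4: G0=G2|G1=0|0=0 G1=G3&G1=0&0=0 G2=NOT G2=NOT 0=1 G3=(1+0>=1)=1 -> 0011
Step 5: G0=G2|G1=1|0=1 G1=G3&G1=1&0=0 G2=NOT G2=NOT 1=0 G3=(0+0>=1)=0 -> 1000

1000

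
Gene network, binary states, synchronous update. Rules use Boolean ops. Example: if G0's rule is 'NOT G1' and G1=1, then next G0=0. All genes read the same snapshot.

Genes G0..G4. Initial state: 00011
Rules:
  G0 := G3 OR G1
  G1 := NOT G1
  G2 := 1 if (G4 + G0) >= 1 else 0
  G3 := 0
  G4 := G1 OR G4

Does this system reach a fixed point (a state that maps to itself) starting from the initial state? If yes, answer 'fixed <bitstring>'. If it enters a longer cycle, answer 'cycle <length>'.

Step 0: 00011
Step 1: G0=G3|G1=1|0=1 G1=NOT G1=NOT 0=1 G2=(1+0>=1)=1 G3=0(const) G4=G1|G4=0|1=1 -> 11101
Step 2: G0=G3|G1=0|1=1 G1=NOT G1=NOT 1=0 G2=(1+1>=1)=1 G3=0(const) G4=G1|G4=1|1=1 -> 10101
Step 3: G0=G3|G1=0|0=0 G1=NOT G1=NOT 0=1 G2=(1+1>=1)=1 G3=0(const) G4=G1|G4=0|1=1 -> 01101
Step 4: G0=G3|G1=0|1=1 G1=NOT G1=NOT 1=0 G2=(1+0>=1)=1 G3=0(const) G4=G1|G4=1|1=1 -> 10101
Cycle of length 2 starting at step 2 -> no fixed point

Answer: cycle 2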